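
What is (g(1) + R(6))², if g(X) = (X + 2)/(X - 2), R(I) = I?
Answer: 9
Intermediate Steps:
g(X) = (2 + X)/(-2 + X)
(g(1) + R(6))² = ((2 + 1)/(-2 + 1) + 6)² = (3/(-1) + 6)² = (-1*3 + 6)² = (-3 + 6)² = 3² = 9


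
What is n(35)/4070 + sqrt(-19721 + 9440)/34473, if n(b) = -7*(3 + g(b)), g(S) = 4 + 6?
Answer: -91/4070 + I*sqrt(10281)/34473 ≈ -0.022359 + 0.0029413*I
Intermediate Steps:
g(S) = 10
n(b) = -91 (n(b) = -7*(3 + 10) = -7*13 = -91)
n(35)/4070 + sqrt(-19721 + 9440)/34473 = -91/4070 + sqrt(-19721 + 9440)/34473 = -91*1/4070 + sqrt(-10281)*(1/34473) = -91/4070 + (I*sqrt(10281))*(1/34473) = -91/4070 + I*sqrt(10281)/34473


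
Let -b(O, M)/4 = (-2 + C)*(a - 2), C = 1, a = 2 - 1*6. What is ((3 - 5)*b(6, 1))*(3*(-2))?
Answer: -288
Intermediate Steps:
a = -4 (a = 2 - 6 = -4)
b(O, M) = -24 (b(O, M) = -4*(-2 + 1)*(-4 - 2) = -(-4)*(-6) = -4*6 = -24)
((3 - 5)*b(6, 1))*(3*(-2)) = ((3 - 5)*(-24))*(3*(-2)) = -2*(-24)*(-6) = 48*(-6) = -288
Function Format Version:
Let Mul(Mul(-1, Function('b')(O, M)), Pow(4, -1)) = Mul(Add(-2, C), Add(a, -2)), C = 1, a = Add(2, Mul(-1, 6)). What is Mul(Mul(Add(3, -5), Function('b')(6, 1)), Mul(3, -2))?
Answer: -288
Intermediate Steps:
a = -4 (a = Add(2, -6) = -4)
Function('b')(O, M) = -24 (Function('b')(O, M) = Mul(-4, Mul(Add(-2, 1), Add(-4, -2))) = Mul(-4, Mul(-1, -6)) = Mul(-4, 6) = -24)
Mul(Mul(Add(3, -5), Function('b')(6, 1)), Mul(3, -2)) = Mul(Mul(Add(3, -5), -24), Mul(3, -2)) = Mul(Mul(-2, -24), -6) = Mul(48, -6) = -288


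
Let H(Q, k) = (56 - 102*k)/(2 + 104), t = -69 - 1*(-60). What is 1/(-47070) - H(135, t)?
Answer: -22923143/2494710 ≈ -9.1887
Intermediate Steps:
t = -9 (t = -69 + 60 = -9)
H(Q, k) = 28/53 - 51*k/53 (H(Q, k) = (56 - 102*k)/106 = (56 - 102*k)*(1/106) = 28/53 - 51*k/53)
1/(-47070) - H(135, t) = 1/(-47070) - (28/53 - 51/53*(-9)) = -1/47070 - (28/53 + 459/53) = -1/47070 - 1*487/53 = -1/47070 - 487/53 = -22923143/2494710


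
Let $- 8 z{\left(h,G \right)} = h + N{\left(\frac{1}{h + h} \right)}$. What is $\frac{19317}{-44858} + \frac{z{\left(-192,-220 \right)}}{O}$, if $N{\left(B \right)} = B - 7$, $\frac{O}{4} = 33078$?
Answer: $- \frac{3924103751651}{9116546605056} \approx -0.43044$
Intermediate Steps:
$O = 132312$ ($O = 4 \cdot 33078 = 132312$)
$N{\left(B \right)} = -7 + B$
$z{\left(h,G \right)} = \frac{7}{8} - \frac{h}{8} - \frac{1}{16 h}$ ($z{\left(h,G \right)} = - \frac{h - \left(7 - \frac{1}{h + h}\right)}{8} = - \frac{h - \left(7 - \frac{1}{2 h}\right)}{8} = - \frac{-7 + h + \frac{1}{2 h}}{8} = \frac{7}{8} - \frac{h}{8} - \frac{1}{16 h}$)
$\frac{19317}{-44858} + \frac{z{\left(-192,-220 \right)}}{O} = \frac{19317}{-44858} + \frac{\frac{7}{8} - -24 - \frac{1}{16 \left(-192\right)}}{132312} = 19317 \left(- \frac{1}{44858}\right) + \left(\frac{7}{8} + 24 - - \frac{1}{3072}\right) \frac{1}{132312} = - \frac{19317}{44858} + \left(\frac{7}{8} + 24 + \frac{1}{3072}\right) \frac{1}{132312} = - \frac{19317}{44858} + \frac{76417}{3072} \cdot \frac{1}{132312} = - \frac{19317}{44858} + \frac{76417}{406462464} = - \frac{3924103751651}{9116546605056}$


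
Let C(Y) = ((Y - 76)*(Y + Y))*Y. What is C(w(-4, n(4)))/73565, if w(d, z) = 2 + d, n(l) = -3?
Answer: -624/73565 ≈ -0.0084823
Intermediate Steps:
C(Y) = 2*Y**2*(-76 + Y) (C(Y) = ((-76 + Y)*(2*Y))*Y = (2*Y*(-76 + Y))*Y = 2*Y**2*(-76 + Y))
C(w(-4, n(4)))/73565 = (2*(2 - 4)**2*(-76 + (2 - 4)))/73565 = (2*(-2)**2*(-76 - 2))*(1/73565) = (2*4*(-78))*(1/73565) = -624*1/73565 = -624/73565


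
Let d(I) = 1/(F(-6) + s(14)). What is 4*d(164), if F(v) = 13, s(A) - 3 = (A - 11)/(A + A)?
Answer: 112/451 ≈ 0.24834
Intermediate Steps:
s(A) = 3 + (-11 + A)/(2*A) (s(A) = 3 + (A - 11)/(A + A) = 3 + (-11 + A)/((2*A)) = 3 + (-11 + A)*(1/(2*A)) = 3 + (-11 + A)/(2*A))
d(I) = 28/451 (d(I) = 1/(13 + (1/2)*(-11 + 7*14)/14) = 1/(13 + (1/2)*(1/14)*(-11 + 98)) = 1/(13 + (1/2)*(1/14)*87) = 1/(13 + 87/28) = 1/(451/28) = 28/451)
4*d(164) = 4*(28/451) = 112/451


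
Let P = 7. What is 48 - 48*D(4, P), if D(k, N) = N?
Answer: -288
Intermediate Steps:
48 - 48*D(4, P) = 48 - 48*7 = 48 - 336 = -288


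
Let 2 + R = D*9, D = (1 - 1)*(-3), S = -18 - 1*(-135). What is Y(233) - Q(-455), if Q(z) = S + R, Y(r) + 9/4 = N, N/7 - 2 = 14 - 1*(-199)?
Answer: 5551/4 ≈ 1387.8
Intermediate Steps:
N = 1505 (N = 14 + 7*(14 - 1*(-199)) = 14 + 7*(14 + 199) = 14 + 7*213 = 14 + 1491 = 1505)
Y(r) = 6011/4 (Y(r) = -9/4 + 1505 = 6011/4)
S = 117 (S = -18 + 135 = 117)
D = 0 (D = 0*(-3) = 0)
R = -2 (R = -2 + 0*9 = -2 + 0 = -2)
Q(z) = 115 (Q(z) = 117 - 2 = 115)
Y(233) - Q(-455) = 6011/4 - 1*115 = 6011/4 - 115 = 5551/4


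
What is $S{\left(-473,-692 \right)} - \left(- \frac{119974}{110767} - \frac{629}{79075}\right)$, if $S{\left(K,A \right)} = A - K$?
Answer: $- \frac{1908642598482}{8758900525} \approx -217.91$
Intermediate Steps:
$S{\left(-473,-692 \right)} - \left(- \frac{119974}{110767} - \frac{629}{79075}\right) = \left(-692 - -473\right) - \left(- \frac{119974}{110767} - \frac{629}{79075}\right) = \left(-692 + 473\right) - - \frac{9556616493}{8758900525} = -219 + \left(\frac{119974}{110767} + \frac{629}{79075}\right) = -219 + \frac{9556616493}{8758900525} = - \frac{1908642598482}{8758900525}$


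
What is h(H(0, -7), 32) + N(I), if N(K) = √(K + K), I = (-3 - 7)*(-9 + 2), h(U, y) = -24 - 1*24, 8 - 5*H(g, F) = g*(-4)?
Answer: -48 + 2*√35 ≈ -36.168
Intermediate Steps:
H(g, F) = 8/5 + 4*g/5 (H(g, F) = 8/5 - g*(-4)/5 = 8/5 - (-4)*g/5 = 8/5 + 4*g/5)
h(U, y) = -48 (h(U, y) = -24 - 24 = -48)
I = 70 (I = -10*(-7) = 70)
N(K) = √2*√K (N(K) = √(2*K) = √2*√K)
h(H(0, -7), 32) + N(I) = -48 + √2*√70 = -48 + 2*√35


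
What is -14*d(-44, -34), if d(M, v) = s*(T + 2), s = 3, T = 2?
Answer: -168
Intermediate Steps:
d(M, v) = 12 (d(M, v) = 3*(2 + 2) = 3*4 = 12)
-14*d(-44, -34) = -14*12 = -168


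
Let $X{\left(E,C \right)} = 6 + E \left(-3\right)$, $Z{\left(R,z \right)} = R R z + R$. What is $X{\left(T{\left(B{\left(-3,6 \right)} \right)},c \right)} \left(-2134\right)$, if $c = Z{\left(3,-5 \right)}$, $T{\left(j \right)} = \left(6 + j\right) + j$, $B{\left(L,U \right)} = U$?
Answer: $102432$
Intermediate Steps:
$Z{\left(R,z \right)} = R + z R^{2}$ ($Z{\left(R,z \right)} = R^{2} z + R = z R^{2} + R = R + z R^{2}$)
$T{\left(j \right)} = 6 + 2 j$
$c = -42$ ($c = 3 \left(1 + 3 \left(-5\right)\right) = 3 \left(1 - 15\right) = 3 \left(-14\right) = -42$)
$X{\left(E,C \right)} = 6 - 3 E$
$X{\left(T{\left(B{\left(-3,6 \right)} \right)},c \right)} \left(-2134\right) = \left(6 - 3 \left(6 + 2 \cdot 6\right)\right) \left(-2134\right) = \left(6 - 3 \left(6 + 12\right)\right) \left(-2134\right) = \left(6 - 54\right) \left(-2134\right) = \left(-48\right) \left(-2134\right) = 102432$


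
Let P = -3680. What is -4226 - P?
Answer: -546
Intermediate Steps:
-4226 - P = -4226 - 1*(-3680) = -4226 + 3680 = -546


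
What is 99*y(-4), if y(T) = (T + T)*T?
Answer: 3168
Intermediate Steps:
y(T) = 2*T**2 (y(T) = (2*T)*T = 2*T**2)
99*y(-4) = 99*(2*(-4)**2) = 99*(2*16) = 99*32 = 3168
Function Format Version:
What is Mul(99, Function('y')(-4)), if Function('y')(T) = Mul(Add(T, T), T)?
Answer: 3168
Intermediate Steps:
Function('y')(T) = Mul(2, Pow(T, 2)) (Function('y')(T) = Mul(Mul(2, T), T) = Mul(2, Pow(T, 2)))
Mul(99, Function('y')(-4)) = Mul(99, Mul(2, Pow(-4, 2))) = Mul(99, Mul(2, 16)) = Mul(99, 32) = 3168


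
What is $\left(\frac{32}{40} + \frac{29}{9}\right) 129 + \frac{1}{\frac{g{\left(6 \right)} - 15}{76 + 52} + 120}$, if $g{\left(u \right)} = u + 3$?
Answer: $\frac{19917017}{38385} \approx 518.88$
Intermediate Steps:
$g{\left(u \right)} = 3 + u$
$\left(\frac{32}{40} + \frac{29}{9}\right) 129 + \frac{1}{\frac{g{\left(6 \right)} - 15}{76 + 52} + 120} = \left(\frac{32}{40} + \frac{29}{9}\right) 129 + \frac{1}{\frac{\left(3 + 6\right) - 15}{76 + 52} + 120} = \left(32 \cdot \frac{1}{40} + 29 \cdot \frac{1}{9}\right) 129 + \frac{1}{\frac{9 - 15}{128} + 120} = \left(\frac{4}{5} + \frac{29}{9}\right) 129 + \frac{1}{\left(-6\right) \frac{1}{128} + 120} = \frac{181}{45} \cdot 129 + \frac{1}{- \frac{3}{64} + 120} = \frac{7783}{15} + \frac{1}{\frac{7677}{64}} = \frac{7783}{15} + \frac{64}{7677} = \frac{19917017}{38385}$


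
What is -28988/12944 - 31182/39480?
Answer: -4031422/1330805 ≈ -3.0293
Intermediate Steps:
-28988/12944 - 31182/39480 = -28988*1/12944 - 31182*1/39480 = -7247/3236 - 5197/6580 = -4031422/1330805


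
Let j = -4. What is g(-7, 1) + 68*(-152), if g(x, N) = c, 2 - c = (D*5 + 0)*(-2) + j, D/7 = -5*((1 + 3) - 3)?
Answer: -10680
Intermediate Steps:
D = -35 (D = 7*(-5*((1 + 3) - 3)) = 7*(-5*(4 - 3)) = 7*(-5*1) = 7*(-5) = -35)
c = -344 (c = 2 - ((-35*5 + 0)*(-2) - 4) = 2 - ((-175 + 0)*(-2) - 4) = 2 - (-175*(-2) - 4) = 2 - (350 - 4) = 2 - 1*346 = 2 - 346 = -344)
g(x, N) = -344
g(-7, 1) + 68*(-152) = -344 + 68*(-152) = -344 - 10336 = -10680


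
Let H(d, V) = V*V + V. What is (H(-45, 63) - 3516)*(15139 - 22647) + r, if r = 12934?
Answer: -3861194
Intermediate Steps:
H(d, V) = V + V**2 (H(d, V) = V**2 + V = V + V**2)
(H(-45, 63) - 3516)*(15139 - 22647) + r = (63*(1 + 63) - 3516)*(15139 - 22647) + 12934 = (63*64 - 3516)*(-7508) + 12934 = (4032 - 3516)*(-7508) + 12934 = 516*(-7508) + 12934 = -3874128 + 12934 = -3861194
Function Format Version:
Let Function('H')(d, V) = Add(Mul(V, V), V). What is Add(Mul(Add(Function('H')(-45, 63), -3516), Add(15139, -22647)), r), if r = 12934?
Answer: -3861194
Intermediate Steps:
Function('H')(d, V) = Add(V, Pow(V, 2)) (Function('H')(d, V) = Add(Pow(V, 2), V) = Add(V, Pow(V, 2)))
Add(Mul(Add(Function('H')(-45, 63), -3516), Add(15139, -22647)), r) = Add(Mul(Add(Mul(63, Add(1, 63)), -3516), Add(15139, -22647)), 12934) = Add(Mul(Add(Mul(63, 64), -3516), -7508), 12934) = Add(Mul(Add(4032, -3516), -7508), 12934) = Add(Mul(516, -7508), 12934) = Add(-3874128, 12934) = -3861194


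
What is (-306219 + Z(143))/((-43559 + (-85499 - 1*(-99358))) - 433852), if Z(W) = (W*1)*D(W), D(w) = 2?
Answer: 305933/463552 ≈ 0.65998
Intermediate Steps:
Z(W) = 2*W (Z(W) = (W*1)*2 = W*2 = 2*W)
(-306219 + Z(143))/((-43559 + (-85499 - 1*(-99358))) - 433852) = (-306219 + 2*143)/((-43559 + (-85499 - 1*(-99358))) - 433852) = (-306219 + 286)/((-43559 + (-85499 + 99358)) - 433852) = -305933/((-43559 + 13859) - 433852) = -305933/(-29700 - 433852) = -305933/(-463552) = -305933*(-1/463552) = 305933/463552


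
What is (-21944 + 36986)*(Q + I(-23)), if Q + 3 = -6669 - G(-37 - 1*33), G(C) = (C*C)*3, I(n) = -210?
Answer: -324636444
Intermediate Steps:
G(C) = 3*C**2 (G(C) = C**2*3 = 3*C**2)
Q = -21372 (Q = -3 + (-6669 - 3*(-37 - 1*33)**2) = -3 + (-6669 - 3*(-37 - 33)**2) = -3 + (-6669 - 3*(-70)**2) = -3 + (-6669 - 3*4900) = -3 + (-6669 - 1*14700) = -3 + (-6669 - 14700) = -3 - 21369 = -21372)
(-21944 + 36986)*(Q + I(-23)) = (-21944 + 36986)*(-21372 - 210) = 15042*(-21582) = -324636444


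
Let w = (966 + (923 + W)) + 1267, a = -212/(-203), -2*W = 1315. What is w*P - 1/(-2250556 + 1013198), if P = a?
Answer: 655406260359/251183674 ≈ 2609.3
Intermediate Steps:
W = -1315/2 (W = -1/2*1315 = -1315/2 ≈ -657.50)
a = 212/203 (a = -212*(-1/203) = 212/203 ≈ 1.0443)
P = 212/203 ≈ 1.0443
w = 4997/2 (w = (966 + (923 - 1315/2)) + 1267 = (966 + 531/2) + 1267 = 2463/2 + 1267 = 4997/2 ≈ 2498.5)
w*P - 1/(-2250556 + 1013198) = (4997/2)*(212/203) - 1/(-2250556 + 1013198) = 529682/203 - 1/(-1237358) = 529682/203 - 1*(-1/1237358) = 529682/203 + 1/1237358 = 655406260359/251183674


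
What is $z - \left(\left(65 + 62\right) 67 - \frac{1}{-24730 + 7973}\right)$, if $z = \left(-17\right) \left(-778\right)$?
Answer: $\frac{79042768}{16757} \approx 4717.0$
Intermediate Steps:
$z = 13226$
$z - \left(\left(65 + 62\right) 67 - \frac{1}{-24730 + 7973}\right) = 13226 - \left(\left(65 + 62\right) 67 - \frac{1}{-24730 + 7973}\right) = 13226 - \left(127 \cdot 67 - \frac{1}{-16757}\right) = 13226 - \left(8509 - - \frac{1}{16757}\right) = 13226 - \left(8509 + \frac{1}{16757}\right) = 13226 - \frac{142585314}{16757} = \frac{79042768}{16757}$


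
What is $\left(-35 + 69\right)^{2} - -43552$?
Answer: $44708$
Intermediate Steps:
$\left(-35 + 69\right)^{2} - -43552 = 34^{2} + 43552 = 1156 + 43552 = 44708$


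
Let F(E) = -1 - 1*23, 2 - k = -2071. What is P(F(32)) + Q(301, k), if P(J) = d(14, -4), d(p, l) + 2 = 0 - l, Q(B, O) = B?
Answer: 303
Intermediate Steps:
k = 2073 (k = 2 - 1*(-2071) = 2 + 2071 = 2073)
F(E) = -24 (F(E) = -1 - 23 = -24)
d(p, l) = -2 - l (d(p, l) = -2 + (0 - l) = -2 - l)
P(J) = 2 (P(J) = -2 - 1*(-4) = -2 + 4 = 2)
P(F(32)) + Q(301, k) = 2 + 301 = 303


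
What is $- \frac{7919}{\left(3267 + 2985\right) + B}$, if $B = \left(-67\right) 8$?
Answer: $- \frac{7919}{5716} \approx -1.3854$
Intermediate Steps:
$B = -536$
$- \frac{7919}{\left(3267 + 2985\right) + B} = - \frac{7919}{\left(3267 + 2985\right) - 536} = - \frac{7919}{6252 - 536} = - \frac{7919}{5716}$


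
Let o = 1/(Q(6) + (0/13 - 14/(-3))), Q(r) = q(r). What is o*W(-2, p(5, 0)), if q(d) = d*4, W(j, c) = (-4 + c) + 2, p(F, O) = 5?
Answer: 9/86 ≈ 0.10465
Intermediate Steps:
W(j, c) = -2 + c
q(d) = 4*d
Q(r) = 4*r
o = 3/86 (o = 1/(4*6 + (0/13 - 14/(-3))) = 1/(24 + (0*(1/13) - 14*(-1/3))) = 1/(24 + (0 + 14/3)) = 1/(24 + 14/3) = 1/(86/3) = 3/86 ≈ 0.034884)
o*W(-2, p(5, 0)) = 3*(-2 + 5)/86 = (3/86)*3 = 9/86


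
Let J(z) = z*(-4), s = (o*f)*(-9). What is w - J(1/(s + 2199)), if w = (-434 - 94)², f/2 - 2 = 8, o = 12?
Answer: 10872580/39 ≈ 2.7878e+5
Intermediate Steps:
f = 20 (f = 4 + 2*8 = 4 + 16 = 20)
s = -2160 (s = (12*20)*(-9) = 240*(-9) = -2160)
w = 278784 (w = (-528)² = 278784)
J(z) = -4*z
w - J(1/(s + 2199)) = 278784 - (-4)/(-2160 + 2199) = 278784 - (-4)/39 = 278784 - 1*(-4/39) = 278784 + 4/39 = 10872580/39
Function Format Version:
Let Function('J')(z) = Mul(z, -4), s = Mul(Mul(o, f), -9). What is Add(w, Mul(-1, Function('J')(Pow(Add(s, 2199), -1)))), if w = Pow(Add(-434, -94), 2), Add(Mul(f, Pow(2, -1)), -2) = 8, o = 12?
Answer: Rational(10872580, 39) ≈ 2.7878e+5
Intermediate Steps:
f = 20 (f = Add(4, Mul(2, 8)) = Add(4, 16) = 20)
s = -2160 (s = Mul(Mul(12, 20), -9) = Mul(240, -9) = -2160)
w = 278784 (w = Pow(-528, 2) = 278784)
Function('J')(z) = Mul(-4, z)
Add(w, Mul(-1, Function('J')(Pow(Add(s, 2199), -1)))) = Add(278784, Mul(-1, Mul(-4, Pow(Add(-2160, 2199), -1)))) = Add(278784, Mul(-1, Mul(-4, Pow(39, -1)))) = Add(278784, Mul(-1, Mul(-4, Rational(1, 39)))) = Add(278784, Mul(-1, Rational(-4, 39))) = Add(278784, Rational(4, 39)) = Rational(10872580, 39)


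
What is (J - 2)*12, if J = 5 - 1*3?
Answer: 0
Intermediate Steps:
J = 2 (J = 5 - 3 = 2)
(J - 2)*12 = (2 - 2)*12 = 0*12 = 0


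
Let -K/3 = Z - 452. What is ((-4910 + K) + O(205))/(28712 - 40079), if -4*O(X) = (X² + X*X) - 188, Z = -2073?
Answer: 36601/22734 ≈ 1.6100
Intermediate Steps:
K = 7575 (K = -3*(-2073 - 452) = -3*(-2525) = 7575)
O(X) = 47 - X²/2 (O(X) = -((X² + X*X) - 188)/4 = -((X² + X²) - 188)/4 = -(2*X² - 188)/4 = -(-188 + 2*X²)/4 = 47 - X²/2)
((-4910 + K) + O(205))/(28712 - 40079) = ((-4910 + 7575) + (47 - ½*205²))/(28712 - 40079) = (2665 + (47 - ½*42025))/(-11367) = (2665 + (47 - 42025/2))*(-1/11367) = (2665 - 41931/2)*(-1/11367) = -36601/2*(-1/11367) = 36601/22734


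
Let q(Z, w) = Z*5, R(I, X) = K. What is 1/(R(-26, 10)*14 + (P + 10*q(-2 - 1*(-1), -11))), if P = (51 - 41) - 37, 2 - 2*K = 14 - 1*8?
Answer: -1/105 ≈ -0.0095238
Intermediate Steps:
K = -2 (K = 1 - (14 - 1*8)/2 = 1 - (14 - 8)/2 = 1 - ½*6 = 1 - 3 = -2)
R(I, X) = -2
P = -27 (P = 10 - 37 = -27)
q(Z, w) = 5*Z
1/(R(-26, 10)*14 + (P + 10*q(-2 - 1*(-1), -11))) = 1/(-2*14 + (-27 + 10*(5*(-2 - 1*(-1))))) = 1/(-28 + (-27 + 10*(5*(-2 + 1)))) = 1/(-28 + (-27 + 10*(5*(-1)))) = 1/(-28 + (-27 + 10*(-5))) = 1/(-28 + (-27 - 50)) = 1/(-28 - 77) = 1/(-105) = -1/105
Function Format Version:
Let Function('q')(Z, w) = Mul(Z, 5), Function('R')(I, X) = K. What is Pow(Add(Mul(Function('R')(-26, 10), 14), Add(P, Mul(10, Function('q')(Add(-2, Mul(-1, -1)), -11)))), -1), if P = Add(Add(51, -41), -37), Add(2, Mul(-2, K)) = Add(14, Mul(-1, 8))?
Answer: Rational(-1, 105) ≈ -0.0095238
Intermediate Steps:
K = -2 (K = Add(1, Mul(Rational(-1, 2), Add(14, Mul(-1, 8)))) = Add(1, Mul(Rational(-1, 2), Add(14, -8))) = Add(1, Mul(Rational(-1, 2), 6)) = Add(1, -3) = -2)
Function('R')(I, X) = -2
P = -27 (P = Add(10, -37) = -27)
Function('q')(Z, w) = Mul(5, Z)
Pow(Add(Mul(Function('R')(-26, 10), 14), Add(P, Mul(10, Function('q')(Add(-2, Mul(-1, -1)), -11)))), -1) = Pow(Add(Mul(-2, 14), Add(-27, Mul(10, Mul(5, Add(-2, Mul(-1, -1)))))), -1) = Pow(Add(-28, Add(-27, Mul(10, Mul(5, Add(-2, 1))))), -1) = Pow(Add(-28, Add(-27, Mul(10, Mul(5, -1)))), -1) = Pow(Add(-28, Add(-27, Mul(10, -5))), -1) = Pow(Add(-28, Add(-27, -50)), -1) = Pow(Add(-28, -77), -1) = Pow(-105, -1) = Rational(-1, 105)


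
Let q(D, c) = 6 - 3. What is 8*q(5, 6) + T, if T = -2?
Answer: 22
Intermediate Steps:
q(D, c) = 3
8*q(5, 6) + T = 8*3 - 2 = 24 - 2 = 22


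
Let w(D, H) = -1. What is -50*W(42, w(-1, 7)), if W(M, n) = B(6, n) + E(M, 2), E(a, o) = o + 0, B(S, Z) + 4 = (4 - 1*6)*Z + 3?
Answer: -150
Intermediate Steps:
B(S, Z) = -1 - 2*Z (B(S, Z) = -4 + ((4 - 1*6)*Z + 3) = -4 + ((4 - 6)*Z + 3) = -4 + (-2*Z + 3) = -4 + (3 - 2*Z) = -1 - 2*Z)
E(a, o) = o
W(M, n) = 1 - 2*n (W(M, n) = (-1 - 2*n) + 2 = 1 - 2*n)
-50*W(42, w(-1, 7)) = -50*(1 - 2*(-1)) = -50*(1 + 2) = -50*3 = -150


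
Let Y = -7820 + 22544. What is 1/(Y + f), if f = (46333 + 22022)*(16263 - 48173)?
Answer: -1/2181193326 ≈ -4.5846e-10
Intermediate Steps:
Y = 14724
f = -2181208050 (f = 68355*(-31910) = -2181208050)
1/(Y + f) = 1/(14724 - 2181208050) = 1/(-2181193326) = -1/2181193326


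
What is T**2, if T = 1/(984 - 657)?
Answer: 1/106929 ≈ 9.3520e-6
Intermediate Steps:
T = 1/327 ≈ 0.0030581
T**2 = (1/327)**2 = 1/106929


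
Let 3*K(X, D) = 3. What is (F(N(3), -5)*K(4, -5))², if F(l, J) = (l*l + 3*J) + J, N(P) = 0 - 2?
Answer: 256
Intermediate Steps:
N(P) = -2
F(l, J) = l² + 4*J (F(l, J) = (l² + 3*J) + J = l² + 4*J)
K(X, D) = 1 (K(X, D) = (⅓)*3 = 1)
(F(N(3), -5)*K(4, -5))² = (((-2)² + 4*(-5))*1)² = ((4 - 20)*1)² = (-16*1)² = (-16)² = 256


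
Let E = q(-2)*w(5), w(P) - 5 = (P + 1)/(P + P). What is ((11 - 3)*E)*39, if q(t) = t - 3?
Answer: -8736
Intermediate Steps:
q(t) = -3 + t
w(P) = 5 + (1 + P)/(2*P) (w(P) = 5 + (P + 1)/(P + P) = 5 + (1 + P)/((2*P)) = 5 + (1 + P)*(1/(2*P)) = 5 + (1 + P)/(2*P))
E = -28 (E = (-3 - 2)*((1/2)*(1 + 11*5)/5) = -5*(1 + 55)/(2*5) = -5*56/(2*5) = -5*28/5 = -28)
((11 - 3)*E)*39 = ((11 - 3)*(-28))*39 = (8*(-28))*39 = -224*39 = -8736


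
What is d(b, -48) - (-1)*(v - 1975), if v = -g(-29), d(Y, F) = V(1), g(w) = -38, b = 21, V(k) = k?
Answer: -1936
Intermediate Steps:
d(Y, F) = 1
v = 38 (v = -1*(-38) = 38)
d(b, -48) - (-1)*(v - 1975) = 1 - (-1)*(38 - 1975) = 1 - (-1)*(-1937) = 1 - 1*1937 = 1 - 1937 = -1936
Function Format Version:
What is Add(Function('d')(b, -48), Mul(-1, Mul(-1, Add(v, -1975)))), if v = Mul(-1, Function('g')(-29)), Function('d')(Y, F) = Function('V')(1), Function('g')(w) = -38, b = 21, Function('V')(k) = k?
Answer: -1936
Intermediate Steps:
Function('d')(Y, F) = 1
v = 38 (v = Mul(-1, -38) = 38)
Add(Function('d')(b, -48), Mul(-1, Mul(-1, Add(v, -1975)))) = Add(1, Mul(-1, Mul(-1, Add(38, -1975)))) = Add(1, Mul(-1, Mul(-1, -1937))) = Add(1, Mul(-1, 1937)) = Add(1, -1937) = -1936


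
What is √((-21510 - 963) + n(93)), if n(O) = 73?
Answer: 40*I*√14 ≈ 149.67*I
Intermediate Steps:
√((-21510 - 963) + n(93)) = √((-21510 - 963) + 73) = √(-22473 + 73) = √(-22400) = 40*I*√14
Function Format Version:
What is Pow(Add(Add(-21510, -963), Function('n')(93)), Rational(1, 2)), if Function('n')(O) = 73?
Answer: Mul(40, I, Pow(14, Rational(1, 2))) ≈ Mul(149.67, I)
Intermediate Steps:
Pow(Add(Add(-21510, -963), Function('n')(93)), Rational(1, 2)) = Pow(Add(Add(-21510, -963), 73), Rational(1, 2)) = Pow(Add(-22473, 73), Rational(1, 2)) = Pow(-22400, Rational(1, 2)) = Mul(40, I, Pow(14, Rational(1, 2)))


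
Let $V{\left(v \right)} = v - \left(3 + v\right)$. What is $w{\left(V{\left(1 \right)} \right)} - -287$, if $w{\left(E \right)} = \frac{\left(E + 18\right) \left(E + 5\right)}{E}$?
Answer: $277$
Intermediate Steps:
$V{\left(v \right)} = -3$
$w{\left(E \right)} = \frac{\left(5 + E\right) \left(18 + E\right)}{E}$ ($w{\left(E \right)} = \frac{\left(18 + E\right) \left(5 + E\right)}{E} = \frac{\left(5 + E\right) \left(18 + E\right)}{E}$)
$w{\left(V{\left(1 \right)} \right)} - -287 = \left(23 - 3 + \frac{90}{-3}\right) - -287 = \left(23 - 3 + 90 \left(- \frac{1}{3}\right)\right) + 287 = \left(23 - 3 - 30\right) + 287 = -10 + 287 = 277$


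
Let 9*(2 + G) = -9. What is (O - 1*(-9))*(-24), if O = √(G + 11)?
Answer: -216 - 48*√2 ≈ -283.88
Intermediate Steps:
G = -3 (G = -2 + (⅑)*(-9) = -2 - 1 = -3)
O = 2*√2 (O = √(-3 + 11) = √8 = 2*√2 ≈ 2.8284)
(O - 1*(-9))*(-24) = (2*√2 - 1*(-9))*(-24) = (2*√2 + 9)*(-24) = (9 + 2*√2)*(-24) = -216 - 48*√2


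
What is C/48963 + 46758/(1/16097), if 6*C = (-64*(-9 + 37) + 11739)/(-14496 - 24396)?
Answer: 1228520414555861347/1632230568 ≈ 7.5266e+8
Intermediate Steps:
C = -1421/33336 (C = ((-64*(-9 + 37) + 11739)/(-14496 - 24396))/6 = ((-64*28 + 11739)/(-38892))/6 = ((-1792 + 11739)*(-1/38892))/6 = (9947*(-1/38892))/6 = (1/6)*(-1421/5556) = -1421/33336 ≈ -0.042627)
C/48963 + 46758/(1/16097) = -1421/33336/48963 + 46758/(1/16097) = -1421/33336*1/48963 + 46758/(1/16097) = -1421/1632230568 + 46758*16097 = -1421/1632230568 + 752663526 = 1228520414555861347/1632230568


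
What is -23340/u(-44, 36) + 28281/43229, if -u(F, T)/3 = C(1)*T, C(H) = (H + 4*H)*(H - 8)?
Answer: -15034378/2723427 ≈ -5.5204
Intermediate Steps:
C(H) = 5*H*(-8 + H) (C(H) = (5*H)*(-8 + H) = 5*H*(-8 + H))
u(F, T) = 105*T (u(F, T) = -3*5*1*(-8 + 1)*T = -3*5*1*(-7)*T = -(-105)*T = 105*T)
-23340/u(-44, 36) + 28281/43229 = -23340/(105*36) + 28281/43229 = -23340/3780 + 28281*(1/43229) = -23340*1/3780 + 28281/43229 = -389/63 + 28281/43229 = -15034378/2723427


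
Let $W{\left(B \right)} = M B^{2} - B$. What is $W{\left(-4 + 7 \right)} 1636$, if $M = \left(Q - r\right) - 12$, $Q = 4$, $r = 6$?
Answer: $-211044$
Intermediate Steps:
$M = -14$ ($M = \left(4 - 6\right) - 12 = -2 - 12 = -14$)
$W{\left(B \right)} = - B - 14 B^{2}$ ($W{\left(B \right)} = - 14 B^{2} - B = - B - 14 B^{2}$)
$W{\left(-4 + 7 \right)} 1636 = - \left(-4 + 7\right) \left(1 + 14 \left(-4 + 7\right)\right) 1636 = \left(-1\right) 3 \left(1 + 14 \cdot 3\right) 1636 = \left(-1\right) 3 \left(1 + 42\right) 1636 = \left(-1\right) 3 \cdot 43 \cdot 1636 = \left(-129\right) 1636 = -211044$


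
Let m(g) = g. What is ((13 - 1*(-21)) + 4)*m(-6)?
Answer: -228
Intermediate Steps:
((13 - 1*(-21)) + 4)*m(-6) = ((13 - 1*(-21)) + 4)*(-6) = ((13 + 21) + 4)*(-6) = (34 + 4)*(-6) = 38*(-6) = -228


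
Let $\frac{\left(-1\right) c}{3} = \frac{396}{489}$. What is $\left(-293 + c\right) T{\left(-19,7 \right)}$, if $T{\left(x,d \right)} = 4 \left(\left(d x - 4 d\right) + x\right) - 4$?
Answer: $\frac{34864220}{163} \approx 2.1389 \cdot 10^{5}$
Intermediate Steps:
$T{\left(x,d \right)} = -4 - 16 d + 4 x + 4 d x$ ($T{\left(x,d \right)} = 4 \left(\left(- 4 d + d x\right) + x\right) - 4 = 4 \left(x - 4 d + d x\right) - 4 = \left(- 16 d + 4 x + 4 d x\right) - 4 = -4 - 16 d + 4 x + 4 d x$)
$c = - \frac{396}{163}$ ($c = - 3 \cdot \frac{396}{489} = - 3 \cdot 396 \cdot \frac{1}{489} = \left(-3\right) \frac{132}{163} = - \frac{396}{163} \approx -2.4294$)
$\left(-293 + c\right) T{\left(-19,7 \right)} = \left(-293 - \frac{396}{163}\right) \left(-4 - 112 + 4 \left(-19\right) + 4 \cdot 7 \left(-19\right)\right) = - \frac{48155 \left(-4 - 112 - 76 - 532\right)}{163} = \left(- \frac{48155}{163}\right) \left(-724\right) = \frac{34864220}{163}$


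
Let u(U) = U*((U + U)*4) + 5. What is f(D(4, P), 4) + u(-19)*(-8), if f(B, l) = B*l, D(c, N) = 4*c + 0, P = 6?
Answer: -23080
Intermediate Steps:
D(c, N) = 4*c
u(U) = 5 + 8*U² (u(U) = U*((2*U)*4) + 5 = U*(8*U) + 5 = 8*U² + 5 = 5 + 8*U²)
f(D(4, P), 4) + u(-19)*(-8) = (4*4)*4 + (5 + 8*(-19)²)*(-8) = 16*4 + (5 + 8*361)*(-8) = 64 + (5 + 2888)*(-8) = 64 + 2893*(-8) = 64 - 23144 = -23080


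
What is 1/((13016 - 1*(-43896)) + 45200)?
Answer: 1/102112 ≈ 9.7932e-6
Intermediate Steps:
1/((13016 - 1*(-43896)) + 45200) = 1/((13016 + 43896) + 45200) = 1/(56912 + 45200) = 1/102112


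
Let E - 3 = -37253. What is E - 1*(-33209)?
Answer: -4041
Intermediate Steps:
E = -37250 (E = 3 - 37253 = -37250)
E - 1*(-33209) = -37250 - 1*(-33209) = -37250 + 33209 = -4041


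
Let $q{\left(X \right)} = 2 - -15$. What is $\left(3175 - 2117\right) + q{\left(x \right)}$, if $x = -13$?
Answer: $1075$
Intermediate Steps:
$q{\left(X \right)} = 17$ ($q{\left(X \right)} = 2 + 15 = 17$)
$\left(3175 - 2117\right) + q{\left(x \right)} = \left(3175 - 2117\right) + 17 = 1058 + 17 = 1075$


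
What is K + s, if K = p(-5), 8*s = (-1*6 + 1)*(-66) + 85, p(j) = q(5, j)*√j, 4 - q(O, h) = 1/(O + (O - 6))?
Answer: 415/8 + 15*I*√5/4 ≈ 51.875 + 8.3853*I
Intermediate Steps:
q(O, h) = 4 - 1/(-6 + 2*O) (q(O, h) = 4 - 1/(O + (O - 6)) = 4 - 1/(O + (-6 + O)) = 4 - 1/(-6 + 2*O))
p(j) = 15*√j/4 (p(j) = ((-25 + 8*5)/(2*(-3 + 5)))*√j = ((½)*(-25 + 40)/2)*√j = ((½)*(½)*15)*√j = 15*√j/4)
s = 415/8 (s = ((-1*6 + 1)*(-66) + 85)/8 = ((-6 + 1)*(-66) + 85)/8 = (-5*(-66) + 85)/8 = (330 + 85)/8 = (⅛)*415 = 415/8 ≈ 51.875)
K = 15*I*√5/4 (K = 15*√(-5)/4 = 15*(I*√5)/4 = 15*I*√5/4 ≈ 8.3853*I)
K + s = 15*I*√5/4 + 415/8 = 415/8 + 15*I*√5/4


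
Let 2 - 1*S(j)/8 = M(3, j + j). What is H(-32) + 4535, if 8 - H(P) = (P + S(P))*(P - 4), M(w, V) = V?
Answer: 22399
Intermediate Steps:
S(j) = 16 - 16*j (S(j) = 16 - 8*(j + j) = 16 - 16*j)
H(P) = 8 - (-4 + P)*(16 - 15*P) (H(P) = 8 - (P + (16 - 16*P))*(P - 4) = 8 - (16 - 15*P)*(-4 + P) = 8 - (-4 + P)*(16 - 15*P))
H(-32) + 4535 = (72 - 76*(-32) + 15*(-32)²) + 4535 = (72 + 2432 + 15*1024) + 4535 = (72 + 2432 + 15360) + 4535 = 17864 + 4535 = 22399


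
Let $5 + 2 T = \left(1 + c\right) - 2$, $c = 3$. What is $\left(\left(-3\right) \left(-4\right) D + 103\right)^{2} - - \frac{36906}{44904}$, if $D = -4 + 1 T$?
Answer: $\frac{10251747}{7484} \approx 1369.8$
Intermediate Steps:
$T = - \frac{3}{2}$ ($T = - \frac{5}{2} + \frac{\left(1 + 3\right) - 2}{2} = - \frac{5}{2} + \frac{4 - 2}{2} = - \frac{5}{2} + \frac{1}{2} \cdot 2 = - \frac{5}{2} + 1 = - \frac{3}{2} \approx -1.5$)
$D = - \frac{11}{2}$ ($D = -4 + 1 \left(- \frac{3}{2}\right) = -4 - \frac{3}{2} = - \frac{11}{2} \approx -5.5$)
$\left(\left(-3\right) \left(-4\right) D + 103\right)^{2} - - \frac{36906}{44904} = \left(\left(-3\right) \left(-4\right) \left(- \frac{11}{2}\right) + 103\right)^{2} - - \frac{36906}{44904} = \left(12 \left(- \frac{11}{2}\right) + 103\right)^{2} - \left(-36906\right) \frac{1}{44904} = \left(-66 + 103\right)^{2} - - \frac{6151}{7484} = 37^{2} + \frac{6151}{7484} = 1369 + \frac{6151}{7484} = \frac{10251747}{7484}$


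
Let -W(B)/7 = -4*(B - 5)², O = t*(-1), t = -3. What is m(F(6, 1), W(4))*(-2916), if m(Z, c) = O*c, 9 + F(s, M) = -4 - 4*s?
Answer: -244944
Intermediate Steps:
O = 3 (O = -3*(-1) = 3)
F(s, M) = -13 - 4*s (F(s, M) = -9 + (-4 - 4*s) = -13 - 4*s)
W(B) = 28*(-5 + B)² (W(B) = -(-28)*(B - 5)² = -(-28)*(-5 + B)² = 28*(-5 + B)²)
m(Z, c) = 3*c
m(F(6, 1), W(4))*(-2916) = (3*(28*(-5 + 4)²))*(-2916) = (3*(28*(-1)²))*(-2916) = (3*(28*1))*(-2916) = (3*28)*(-2916) = 84*(-2916) = -244944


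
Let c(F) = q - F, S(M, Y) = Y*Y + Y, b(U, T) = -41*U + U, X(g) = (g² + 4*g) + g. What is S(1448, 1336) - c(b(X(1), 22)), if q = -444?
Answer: 1786436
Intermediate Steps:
X(g) = g² + 5*g
b(U, T) = -40*U
S(M, Y) = Y + Y² (S(M, Y) = Y² + Y = Y + Y²)
c(F) = -444 - F
S(1448, 1336) - c(b(X(1), 22)) = 1336*(1 + 1336) - (-444 - (-40)*1*(5 + 1)) = 1336*1337 - (-444 - (-40)*1*6) = 1786232 - (-444 - (-40)*6) = 1786232 - (-444 - 1*(-240)) = 1786232 - (-444 + 240) = 1786232 - 1*(-204) = 1786232 + 204 = 1786436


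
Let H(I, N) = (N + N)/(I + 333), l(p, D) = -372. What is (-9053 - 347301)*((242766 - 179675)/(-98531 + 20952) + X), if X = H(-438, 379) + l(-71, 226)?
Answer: 1103152668484658/8145795 ≈ 1.3543e+8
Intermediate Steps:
H(I, N) = 2*N/(333 + I) (H(I, N) = (2*N)/(333 + I) = 2*N/(333 + I))
X = -39818/105 (X = 2*379/(333 - 438) - 372 = 2*379/(-105) - 372 = 2*379*(-1/105) - 372 = -758/105 - 372 = -39818/105 ≈ -379.22)
(-9053 - 347301)*((242766 - 179675)/(-98531 + 20952) + X) = (-9053 - 347301)*((242766 - 179675)/(-98531 + 20952) - 39818/105) = -356354*(63091/(-77579) - 39818/105) = -356354*(63091*(-1/77579) - 39818/105) = -356354*(-63091/77579 - 39818/105) = -356354*(-3095665177/8145795) = 1103152668484658/8145795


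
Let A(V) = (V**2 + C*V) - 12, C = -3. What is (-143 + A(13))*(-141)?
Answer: 3525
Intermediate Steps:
A(V) = -12 + V**2 - 3*V (A(V) = (V**2 - 3*V) - 12 = -12 + V**2 - 3*V)
(-143 + A(13))*(-141) = (-143 + (-12 + 13**2 - 3*13))*(-141) = (-143 + (-12 + 169 - 39))*(-141) = (-143 + 118)*(-141) = -25*(-141) = 3525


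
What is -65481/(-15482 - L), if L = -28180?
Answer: -65481/12698 ≈ -5.1568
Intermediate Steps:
-65481/(-15482 - L) = -65481/(-15482 - 1*(-28180)) = -65481/(-15482 + 28180) = -65481/12698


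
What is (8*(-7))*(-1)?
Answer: 56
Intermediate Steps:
(8*(-7))*(-1) = -56*(-1) = 56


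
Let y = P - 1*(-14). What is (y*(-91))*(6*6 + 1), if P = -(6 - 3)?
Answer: -37037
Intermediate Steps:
P = -3 (P = -1*3 = -3)
y = 11 (y = -3 - 1*(-14) = -3 + 14 = 11)
(y*(-91))*(6*6 + 1) = (11*(-91))*(6*6 + 1) = -1001*(36 + 1) = -1001*37 = -37037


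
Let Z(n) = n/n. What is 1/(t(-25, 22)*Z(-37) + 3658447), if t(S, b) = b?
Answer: 1/3658469 ≈ 2.7334e-7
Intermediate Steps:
Z(n) = 1
1/(t(-25, 22)*Z(-37) + 3658447) = 1/(22*1 + 3658447) = 1/(22 + 3658447) = 1/3658469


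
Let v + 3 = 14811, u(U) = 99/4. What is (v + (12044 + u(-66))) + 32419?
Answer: 237183/4 ≈ 59296.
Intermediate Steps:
u(U) = 99/4 (u(U) = 99*(¼) = 99/4)
v = 14808 (v = -3 + 14811 = 14808)
(v + (12044 + u(-66))) + 32419 = (14808 + (12044 + 99/4)) + 32419 = (14808 + 48275/4) + 32419 = 107507/4 + 32419 = 237183/4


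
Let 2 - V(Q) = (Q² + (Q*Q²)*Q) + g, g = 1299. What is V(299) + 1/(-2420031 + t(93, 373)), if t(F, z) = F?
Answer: -19341667844551063/2419938 ≈ -7.9926e+9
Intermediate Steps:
V(Q) = -1297 - Q² - Q⁴ (V(Q) = 2 - ((Q² + (Q*Q²)*Q) + 1299) = 2 - ((Q² + Q³*Q) + 1299) = 2 - ((Q² + Q⁴) + 1299) = 2 - (1299 + Q² + Q⁴) = 2 + (-1299 - Q² - Q⁴) = -1297 - Q² - Q⁴)
V(299) + 1/(-2420031 + t(93, 373)) = (-1297 - 1*299² - 1*299⁴) + 1/(-2420031 + 93) = (-1297 - 1*89401 - 1*7992538801) + 1/(-2419938) = (-1297 - 89401 - 7992538801) - 1/2419938 = -7992629499 - 1/2419938 = -19341667844551063/2419938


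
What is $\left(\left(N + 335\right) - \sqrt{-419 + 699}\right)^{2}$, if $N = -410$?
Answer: $5905 + 300 \sqrt{70} \approx 8415.0$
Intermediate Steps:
$\left(\left(N + 335\right) - \sqrt{-419 + 699}\right)^{2} = \left(\left(-410 + 335\right) - \sqrt{-419 + 699}\right)^{2} = \left(-75 - \sqrt{280}\right)^{2} = \left(-75 - 2 \sqrt{70}\right)^{2}$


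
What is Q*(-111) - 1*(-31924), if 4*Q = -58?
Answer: 67067/2 ≈ 33534.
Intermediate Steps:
Q = -29/2 (Q = (¼)*(-58) = -29/2 ≈ -14.500)
Q*(-111) - 1*(-31924) = -29/2*(-111) - 1*(-31924) = 3219/2 + 31924 = 67067/2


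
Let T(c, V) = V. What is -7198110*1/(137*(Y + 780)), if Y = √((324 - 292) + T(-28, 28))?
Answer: -93575430/1389043 + 239937*√15/1389043 ≈ -66.698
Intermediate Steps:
Y = 2*√15 (Y = √((324 - 292) + 28) = √(32 + 28) = √60 = 2*√15 ≈ 7.7460)
-7198110*1/(137*(Y + 780)) = -7198110*1/(137*(2*√15 + 780)) = -7198110*1/(137*(780 + 2*√15)) = -7198110/(106860 + 274*√15)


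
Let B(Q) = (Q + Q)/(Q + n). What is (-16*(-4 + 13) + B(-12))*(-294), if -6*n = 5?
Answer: 459648/11 ≈ 41786.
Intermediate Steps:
n = -5/6 (n = -1/6*5 = -5/6 ≈ -0.83333)
B(Q) = 2*Q/(-5/6 + Q) (B(Q) = (Q + Q)/(Q - 5/6) = (2*Q)/(-5/6 + Q) = 2*Q/(-5/6 + Q))
(-16*(-4 + 13) + B(-12))*(-294) = (-16*(-4 + 13) + 12*(-12)/(-5 + 6*(-12)))*(-294) = (-16*9 + 12*(-12)/(-5 - 72))*(-294) = (-144 + 12*(-12)/(-77))*(-294) = (-144 + 12*(-12)*(-1/77))*(-294) = (-144 + 144/77)*(-294) = -10944/77*(-294) = 459648/11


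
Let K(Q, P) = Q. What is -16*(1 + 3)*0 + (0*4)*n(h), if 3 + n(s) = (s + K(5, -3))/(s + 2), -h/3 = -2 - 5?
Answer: 0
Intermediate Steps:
h = 21 (h = -3*(-2 - 5) = -3*(-7) = 21)
n(s) = -3 + (5 + s)/(2 + s) (n(s) = -3 + (s + 5)/(s + 2) = -3 + (5 + s)/(2 + s))
-16*(1 + 3)*0 + (0*4)*n(h) = -16*(1 + 3)*0 + (0*4)*((-1 - 2*21)/(2 + 21)) = -64*0 + 0*((-1 - 42)/23) = -16*0 + 0*((1/23)*(-43)) = 0 + 0*(-43/23) = 0 + 0 = 0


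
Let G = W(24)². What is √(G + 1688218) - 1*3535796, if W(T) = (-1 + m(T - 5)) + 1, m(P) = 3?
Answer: -3535796 + √1688227 ≈ -3.5345e+6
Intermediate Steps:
W(T) = 3 (W(T) = (-1 + 3) + 1 = 2 + 1 = 3)
G = 9 (G = 3² = 9)
√(G + 1688218) - 1*3535796 = √(9 + 1688218) - 1*3535796 = √1688227 - 3535796 = -3535796 + √1688227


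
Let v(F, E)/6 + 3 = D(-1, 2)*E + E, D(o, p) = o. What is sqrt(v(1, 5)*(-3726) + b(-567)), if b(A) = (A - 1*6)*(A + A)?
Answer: 45*sqrt(354) ≈ 846.67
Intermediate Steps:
v(F, E) = -18 (v(F, E) = -18 + 6*(-E + E) = -18 + 6*0 = -18 + 0 = -18)
b(A) = 2*A*(-6 + A) (b(A) = (A - 6)*(2*A) = (-6 + A)*(2*A) = 2*A*(-6 + A))
sqrt(v(1, 5)*(-3726) + b(-567)) = sqrt(-18*(-3726) + 2*(-567)*(-6 - 567)) = sqrt(67068 + 2*(-567)*(-573)) = sqrt(67068 + 649782) = sqrt(716850) = 45*sqrt(354)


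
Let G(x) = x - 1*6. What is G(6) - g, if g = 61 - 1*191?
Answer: 130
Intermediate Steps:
g = -130 (g = 61 - 191 = -130)
G(x) = -6 + x (G(x) = x - 6 = -6 + x)
G(6) - g = (-6 + 6) - 1*(-130) = 0 + 130 = 130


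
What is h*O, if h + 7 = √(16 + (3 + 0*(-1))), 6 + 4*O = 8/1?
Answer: -7/2 + √19/2 ≈ -1.3206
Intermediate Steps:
O = ½ (O = -3/2 + (8/1)/4 = -3/2 + (8*1)/4 = -3/2 + (¼)*8 = -3/2 + 2 = ½ ≈ 0.50000)
h = -7 + √19 (h = -7 + √(16 + (3 + 0*(-1))) = -7 + √(16 + (3 + 0)) = -7 + √(16 + 3) = -7 + √19 ≈ -2.6411)
h*O = (-7 + √19)*(½) = -7/2 + √19/2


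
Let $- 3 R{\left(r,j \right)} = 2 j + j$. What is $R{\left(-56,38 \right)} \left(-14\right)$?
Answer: $532$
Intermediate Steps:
$R{\left(r,j \right)} = - j$ ($R{\left(r,j \right)} = - \frac{2 j + j}{3} = - \frac{3 j}{3} = - j$)
$R{\left(-56,38 \right)} \left(-14\right) = \left(-1\right) 38 \left(-14\right) = \left(-38\right) \left(-14\right) = 532$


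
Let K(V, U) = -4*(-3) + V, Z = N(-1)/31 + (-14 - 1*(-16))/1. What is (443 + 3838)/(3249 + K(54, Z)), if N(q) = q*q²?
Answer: 1427/1105 ≈ 1.2914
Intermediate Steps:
N(q) = q³
Z = 61/31 (Z = (-1)³/31 + (-14 - 1*(-16))/1 = -1*1/31 + (-14 + 16)*1 = -1/31 + 2*1 = -1/31 + 2 = 61/31 ≈ 1.9677)
K(V, U) = 12 + V
(443 + 3838)/(3249 + K(54, Z)) = (443 + 3838)/(3249 + (12 + 54)) = 4281/(3249 + 66) = 4281/3315 = 4281*(1/3315) = 1427/1105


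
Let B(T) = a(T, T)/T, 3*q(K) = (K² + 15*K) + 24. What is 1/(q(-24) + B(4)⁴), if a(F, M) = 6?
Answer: 16/1361 ≈ 0.011756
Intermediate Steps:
q(K) = 8 + 5*K + K²/3 (q(K) = ((K² + 15*K) + 24)/3 = (24 + K² + 15*K)/3 = 8 + 5*K + K²/3)
B(T) = 6/T
1/(q(-24) + B(4)⁴) = 1/((8 + 5*(-24) + (⅓)*(-24)²) + (6/4)⁴) = 1/((8 - 120 + (⅓)*576) + (6*(¼))⁴) = 1/((8 - 120 + 192) + (3/2)⁴) = 1/(80 + 81/16) = 1/(1361/16) = 16/1361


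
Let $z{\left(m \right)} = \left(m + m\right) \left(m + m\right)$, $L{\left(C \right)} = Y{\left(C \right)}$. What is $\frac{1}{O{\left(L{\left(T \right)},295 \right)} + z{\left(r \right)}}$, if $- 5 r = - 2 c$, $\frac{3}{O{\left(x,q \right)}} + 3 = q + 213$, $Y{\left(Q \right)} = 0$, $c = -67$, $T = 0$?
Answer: $\frac{2525}{7254239} \approx 0.00034807$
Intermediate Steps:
$L{\left(C \right)} = 0$
$O{\left(x,q \right)} = \frac{3}{210 + q}$ ($O{\left(x,q \right)} = \frac{3}{-3 + \left(q + 213\right)} = \frac{3}{-3 + \left(213 + q\right)} = \frac{3}{210 + q}$)
$r = - \frac{134}{5}$ ($r = - \frac{\left(-2\right) \left(-67\right)}{5} = \left(- \frac{1}{5}\right) 134 = - \frac{134}{5} \approx -26.8$)
$z{\left(m \right)} = 4 m^{2}$ ($z{\left(m \right)} = 2 m 2 m = 4 m^{2}$)
$\frac{1}{O{\left(L{\left(T \right)},295 \right)} + z{\left(r \right)}} = \frac{1}{\frac{3}{210 + 295} + 4 \left(- \frac{134}{5}\right)^{2}} = \frac{1}{\frac{3}{505} + 4 \cdot \frac{17956}{25}} = \frac{1}{3 \cdot \frac{1}{505} + \frac{71824}{25}} = \frac{1}{\frac{3}{505} + \frac{71824}{25}} = \frac{1}{\frac{7254239}{2525}} = \frac{2525}{7254239}$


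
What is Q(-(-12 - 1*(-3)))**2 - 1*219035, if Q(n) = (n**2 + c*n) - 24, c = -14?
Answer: -214274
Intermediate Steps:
Q(n) = -24 + n**2 - 14*n (Q(n) = (n**2 - 14*n) - 24 = -24 + n**2 - 14*n)
Q(-(-12 - 1*(-3)))**2 - 1*219035 = (-24 + (-(-12 - 1*(-3)))**2 - (-14)*(-12 - 1*(-3)))**2 - 1*219035 = (-24 + (-(-12 + 3))**2 - (-14)*(-12 + 3))**2 - 219035 = (-24 + (-1*(-9))**2 - (-14)*(-9))**2 - 219035 = (-24 + 9**2 - 14*9)**2 - 219035 = (-24 + 81 - 126)**2 - 219035 = (-69)**2 - 219035 = 4761 - 219035 = -214274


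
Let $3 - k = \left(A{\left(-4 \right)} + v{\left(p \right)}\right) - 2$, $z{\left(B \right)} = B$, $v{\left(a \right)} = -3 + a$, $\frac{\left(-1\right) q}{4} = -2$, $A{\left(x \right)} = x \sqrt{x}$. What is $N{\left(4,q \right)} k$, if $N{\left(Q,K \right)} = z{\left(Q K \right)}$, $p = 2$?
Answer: $192 + 256 i \approx 192.0 + 256.0 i$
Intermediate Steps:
$A{\left(x \right)} = x^{\frac{3}{2}}$
$q = 8$ ($q = \left(-4\right) \left(-2\right) = 8$)
$N{\left(Q,K \right)} = K Q$ ($N{\left(Q,K \right)} = Q K = K Q$)
$k = 6 + 8 i$ ($k = 3 - \left(\left(\left(-4\right)^{\frac{3}{2}} + \left(-3 + 2\right)\right) - 2\right) = 3 - \left(\left(- 8 i - 1\right) - 2\right) = 3 - \left(\left(-1 - 8 i\right) - 2\right) = 3 - \left(-3 - 8 i\right) = 3 + \left(3 + 8 i\right) = 6 + 8 i \approx 6.0 + 8.0 i$)
$N{\left(4,q \right)} k = 8 \cdot 4 \left(6 + 8 i\right) = 32 \left(6 + 8 i\right) = 192 + 256 i$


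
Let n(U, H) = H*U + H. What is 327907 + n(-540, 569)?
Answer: 21216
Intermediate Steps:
n(U, H) = H + H*U
327907 + n(-540, 569) = 327907 + 569*(1 - 540) = 327907 + 569*(-539) = 327907 - 306691 = 21216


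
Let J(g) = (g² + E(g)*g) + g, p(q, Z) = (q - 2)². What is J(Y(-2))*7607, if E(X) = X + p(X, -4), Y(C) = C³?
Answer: -5172760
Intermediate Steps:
p(q, Z) = (-2 + q)²
E(X) = X + (-2 + X)²
J(g) = g + g² + g*(g + (-2 + g)²) (J(g) = (g² + (g + (-2 + g)²)*g) + g = (g² + g*(g + (-2 + g)²)) + g = g + g² + g*(g + (-2 + g)²))
J(Y(-2))*7607 = ((-2)³*(5 + ((-2)³)² - 2*(-2)³))*7607 = -8*(5 + (-8)² - 2*(-8))*7607 = -8*(5 + 64 + 16)*7607 = -8*85*7607 = -680*7607 = -5172760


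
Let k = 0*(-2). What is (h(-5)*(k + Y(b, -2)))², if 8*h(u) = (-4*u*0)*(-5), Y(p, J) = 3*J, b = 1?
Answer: 0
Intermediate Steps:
k = 0
h(u) = 0 (h(u) = ((-4*u*0)*(-5))/8 = (0*(-5))/8 = (⅛)*0 = 0)
(h(-5)*(k + Y(b, -2)))² = (0*(0 + 3*(-2)))² = (0*(0 - 6))² = (0*(-6))² = 0² = 0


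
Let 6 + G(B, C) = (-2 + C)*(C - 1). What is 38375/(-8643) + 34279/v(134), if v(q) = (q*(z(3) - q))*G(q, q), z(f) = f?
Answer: -58818836497/13247126100 ≈ -4.4401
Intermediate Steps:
G(B, C) = -6 + (-1 + C)*(-2 + C) (G(B, C) = -6 + (-2 + C)*(C - 1) = -6 + (-2 + C)*(-1 + C) = -6 + (-1 + C)*(-2 + C))
v(q) = q*(3 - q)*(-4 + q² - 3*q) (v(q) = (q*(3 - q))*(-4 + q² - 3*q) = q*(3 - q)*(-4 + q² - 3*q))
38375/(-8643) + 34279/v(134) = 38375/(-8643) + 34279/((134*(-3 + 134)*(4 - 1*134² + 3*134))) = 38375*(-1/8643) + 34279/((134*131*(4 - 1*17956 + 402))) = -38375/8643 + 34279/((134*131*(4 - 17956 + 402))) = -38375/8643 + 34279/((134*131*(-17550))) = -38375/8643 + 34279/(-308072700) = -38375/8643 + 34279*(-1/308072700) = -38375/8643 - 34279/308072700 = -58818836497/13247126100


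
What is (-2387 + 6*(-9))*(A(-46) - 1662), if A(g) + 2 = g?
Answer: 4174110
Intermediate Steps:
A(g) = -2 + g
(-2387 + 6*(-9))*(A(-46) - 1662) = (-2387 + 6*(-9))*((-2 - 46) - 1662) = (-2387 - 54)*(-48 - 1662) = -2441*(-1710) = 4174110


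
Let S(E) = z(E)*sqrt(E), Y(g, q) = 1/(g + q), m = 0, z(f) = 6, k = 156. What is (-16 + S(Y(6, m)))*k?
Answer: -2496 + 156*sqrt(6) ≈ -2113.9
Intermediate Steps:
S(E) = 6*sqrt(E)
(-16 + S(Y(6, m)))*k = (-16 + 6*sqrt(1/(6 + 0)))*156 = (-16 + 6*sqrt(1/6))*156 = (-16 + 6*(sqrt(6)/6))*156 = (-16 + sqrt(6))*156 = -2496 + 156*sqrt(6)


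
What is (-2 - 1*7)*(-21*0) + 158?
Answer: 158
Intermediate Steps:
(-2 - 1*7)*(-21*0) + 158 = (-2 - 7)*0 + 158 = -9*0 + 158 = 0 + 158 = 158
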